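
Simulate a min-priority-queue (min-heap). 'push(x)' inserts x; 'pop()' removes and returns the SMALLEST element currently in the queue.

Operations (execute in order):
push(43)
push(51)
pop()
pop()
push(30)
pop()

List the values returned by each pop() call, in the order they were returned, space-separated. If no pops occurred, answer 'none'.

Answer: 43 51 30

Derivation:
push(43): heap contents = [43]
push(51): heap contents = [43, 51]
pop() → 43: heap contents = [51]
pop() → 51: heap contents = []
push(30): heap contents = [30]
pop() → 30: heap contents = []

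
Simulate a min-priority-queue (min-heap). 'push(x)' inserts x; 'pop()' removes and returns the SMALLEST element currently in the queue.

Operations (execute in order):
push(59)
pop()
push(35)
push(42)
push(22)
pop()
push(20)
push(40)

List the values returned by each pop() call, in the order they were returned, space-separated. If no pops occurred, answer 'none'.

push(59): heap contents = [59]
pop() → 59: heap contents = []
push(35): heap contents = [35]
push(42): heap contents = [35, 42]
push(22): heap contents = [22, 35, 42]
pop() → 22: heap contents = [35, 42]
push(20): heap contents = [20, 35, 42]
push(40): heap contents = [20, 35, 40, 42]

Answer: 59 22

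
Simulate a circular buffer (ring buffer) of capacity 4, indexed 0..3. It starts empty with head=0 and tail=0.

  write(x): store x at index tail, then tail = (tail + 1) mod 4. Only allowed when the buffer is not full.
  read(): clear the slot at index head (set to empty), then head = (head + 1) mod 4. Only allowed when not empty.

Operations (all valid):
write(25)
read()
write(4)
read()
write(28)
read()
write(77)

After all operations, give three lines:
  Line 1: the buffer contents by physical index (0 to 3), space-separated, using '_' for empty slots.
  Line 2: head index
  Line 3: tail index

write(25): buf=[25 _ _ _], head=0, tail=1, size=1
read(): buf=[_ _ _ _], head=1, tail=1, size=0
write(4): buf=[_ 4 _ _], head=1, tail=2, size=1
read(): buf=[_ _ _ _], head=2, tail=2, size=0
write(28): buf=[_ _ 28 _], head=2, tail=3, size=1
read(): buf=[_ _ _ _], head=3, tail=3, size=0
write(77): buf=[_ _ _ 77], head=3, tail=0, size=1

Answer: _ _ _ 77
3
0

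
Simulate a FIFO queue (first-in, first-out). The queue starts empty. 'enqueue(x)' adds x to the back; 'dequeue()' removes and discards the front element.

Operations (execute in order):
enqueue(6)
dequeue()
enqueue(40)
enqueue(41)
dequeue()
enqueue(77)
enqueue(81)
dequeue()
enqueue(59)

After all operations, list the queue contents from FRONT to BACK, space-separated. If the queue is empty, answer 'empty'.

Answer: 77 81 59

Derivation:
enqueue(6): [6]
dequeue(): []
enqueue(40): [40]
enqueue(41): [40, 41]
dequeue(): [41]
enqueue(77): [41, 77]
enqueue(81): [41, 77, 81]
dequeue(): [77, 81]
enqueue(59): [77, 81, 59]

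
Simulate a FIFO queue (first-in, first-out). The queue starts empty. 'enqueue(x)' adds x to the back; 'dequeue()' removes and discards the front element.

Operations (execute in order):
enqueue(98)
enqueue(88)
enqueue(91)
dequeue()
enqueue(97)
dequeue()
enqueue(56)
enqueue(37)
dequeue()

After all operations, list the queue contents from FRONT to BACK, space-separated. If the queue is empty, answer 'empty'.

enqueue(98): [98]
enqueue(88): [98, 88]
enqueue(91): [98, 88, 91]
dequeue(): [88, 91]
enqueue(97): [88, 91, 97]
dequeue(): [91, 97]
enqueue(56): [91, 97, 56]
enqueue(37): [91, 97, 56, 37]
dequeue(): [97, 56, 37]

Answer: 97 56 37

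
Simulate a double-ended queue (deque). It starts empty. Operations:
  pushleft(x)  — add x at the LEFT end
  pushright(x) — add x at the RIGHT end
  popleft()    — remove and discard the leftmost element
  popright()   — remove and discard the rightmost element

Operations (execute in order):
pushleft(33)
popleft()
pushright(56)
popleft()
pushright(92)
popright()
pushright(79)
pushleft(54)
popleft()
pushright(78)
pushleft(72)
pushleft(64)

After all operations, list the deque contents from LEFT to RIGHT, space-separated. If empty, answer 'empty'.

Answer: 64 72 79 78

Derivation:
pushleft(33): [33]
popleft(): []
pushright(56): [56]
popleft(): []
pushright(92): [92]
popright(): []
pushright(79): [79]
pushleft(54): [54, 79]
popleft(): [79]
pushright(78): [79, 78]
pushleft(72): [72, 79, 78]
pushleft(64): [64, 72, 79, 78]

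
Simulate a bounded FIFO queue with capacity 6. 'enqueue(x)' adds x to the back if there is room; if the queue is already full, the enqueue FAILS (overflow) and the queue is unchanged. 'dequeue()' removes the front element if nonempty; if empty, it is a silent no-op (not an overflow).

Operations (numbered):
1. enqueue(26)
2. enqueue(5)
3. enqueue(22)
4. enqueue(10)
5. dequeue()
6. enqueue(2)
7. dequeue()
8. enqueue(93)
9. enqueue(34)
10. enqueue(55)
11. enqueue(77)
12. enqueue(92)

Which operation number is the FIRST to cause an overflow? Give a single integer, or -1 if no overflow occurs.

1. enqueue(26): size=1
2. enqueue(5): size=2
3. enqueue(22): size=3
4. enqueue(10): size=4
5. dequeue(): size=3
6. enqueue(2): size=4
7. dequeue(): size=3
8. enqueue(93): size=4
9. enqueue(34): size=5
10. enqueue(55): size=6
11. enqueue(77): size=6=cap → OVERFLOW (fail)
12. enqueue(92): size=6=cap → OVERFLOW (fail)

Answer: 11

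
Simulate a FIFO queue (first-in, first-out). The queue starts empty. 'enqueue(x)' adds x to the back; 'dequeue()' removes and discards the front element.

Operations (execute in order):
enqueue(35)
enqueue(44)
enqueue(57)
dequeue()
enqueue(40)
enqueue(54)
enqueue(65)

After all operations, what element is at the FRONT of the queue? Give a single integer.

enqueue(35): queue = [35]
enqueue(44): queue = [35, 44]
enqueue(57): queue = [35, 44, 57]
dequeue(): queue = [44, 57]
enqueue(40): queue = [44, 57, 40]
enqueue(54): queue = [44, 57, 40, 54]
enqueue(65): queue = [44, 57, 40, 54, 65]

Answer: 44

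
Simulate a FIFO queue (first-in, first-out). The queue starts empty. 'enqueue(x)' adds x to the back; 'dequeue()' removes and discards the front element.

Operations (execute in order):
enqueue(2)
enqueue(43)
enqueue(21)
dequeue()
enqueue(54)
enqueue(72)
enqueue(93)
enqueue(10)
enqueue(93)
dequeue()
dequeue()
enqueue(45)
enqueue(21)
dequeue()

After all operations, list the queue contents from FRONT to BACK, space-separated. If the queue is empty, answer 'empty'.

enqueue(2): [2]
enqueue(43): [2, 43]
enqueue(21): [2, 43, 21]
dequeue(): [43, 21]
enqueue(54): [43, 21, 54]
enqueue(72): [43, 21, 54, 72]
enqueue(93): [43, 21, 54, 72, 93]
enqueue(10): [43, 21, 54, 72, 93, 10]
enqueue(93): [43, 21, 54, 72, 93, 10, 93]
dequeue(): [21, 54, 72, 93, 10, 93]
dequeue(): [54, 72, 93, 10, 93]
enqueue(45): [54, 72, 93, 10, 93, 45]
enqueue(21): [54, 72, 93, 10, 93, 45, 21]
dequeue(): [72, 93, 10, 93, 45, 21]

Answer: 72 93 10 93 45 21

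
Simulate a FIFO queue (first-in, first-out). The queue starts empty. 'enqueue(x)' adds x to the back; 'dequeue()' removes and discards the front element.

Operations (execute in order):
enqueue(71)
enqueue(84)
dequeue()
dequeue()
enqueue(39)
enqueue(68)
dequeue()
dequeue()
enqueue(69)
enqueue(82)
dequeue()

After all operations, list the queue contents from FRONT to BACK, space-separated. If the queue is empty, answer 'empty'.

Answer: 82

Derivation:
enqueue(71): [71]
enqueue(84): [71, 84]
dequeue(): [84]
dequeue(): []
enqueue(39): [39]
enqueue(68): [39, 68]
dequeue(): [68]
dequeue(): []
enqueue(69): [69]
enqueue(82): [69, 82]
dequeue(): [82]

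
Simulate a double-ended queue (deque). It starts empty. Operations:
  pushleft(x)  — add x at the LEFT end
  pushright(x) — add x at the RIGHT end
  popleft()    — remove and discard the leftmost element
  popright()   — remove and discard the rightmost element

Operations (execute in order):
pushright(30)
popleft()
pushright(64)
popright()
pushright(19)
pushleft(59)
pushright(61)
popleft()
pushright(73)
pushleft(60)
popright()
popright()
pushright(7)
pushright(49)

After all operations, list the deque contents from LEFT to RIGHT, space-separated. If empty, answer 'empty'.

pushright(30): [30]
popleft(): []
pushright(64): [64]
popright(): []
pushright(19): [19]
pushleft(59): [59, 19]
pushright(61): [59, 19, 61]
popleft(): [19, 61]
pushright(73): [19, 61, 73]
pushleft(60): [60, 19, 61, 73]
popright(): [60, 19, 61]
popright(): [60, 19]
pushright(7): [60, 19, 7]
pushright(49): [60, 19, 7, 49]

Answer: 60 19 7 49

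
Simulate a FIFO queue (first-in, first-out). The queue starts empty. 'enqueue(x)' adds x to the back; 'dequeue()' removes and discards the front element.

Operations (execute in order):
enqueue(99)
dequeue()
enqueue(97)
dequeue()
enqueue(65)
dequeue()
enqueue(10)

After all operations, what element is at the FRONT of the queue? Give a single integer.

Answer: 10

Derivation:
enqueue(99): queue = [99]
dequeue(): queue = []
enqueue(97): queue = [97]
dequeue(): queue = []
enqueue(65): queue = [65]
dequeue(): queue = []
enqueue(10): queue = [10]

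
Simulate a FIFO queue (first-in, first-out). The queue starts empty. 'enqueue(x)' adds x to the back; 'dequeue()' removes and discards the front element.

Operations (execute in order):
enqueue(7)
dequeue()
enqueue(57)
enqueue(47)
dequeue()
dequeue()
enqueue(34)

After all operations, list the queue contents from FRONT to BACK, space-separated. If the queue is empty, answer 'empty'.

Answer: 34

Derivation:
enqueue(7): [7]
dequeue(): []
enqueue(57): [57]
enqueue(47): [57, 47]
dequeue(): [47]
dequeue(): []
enqueue(34): [34]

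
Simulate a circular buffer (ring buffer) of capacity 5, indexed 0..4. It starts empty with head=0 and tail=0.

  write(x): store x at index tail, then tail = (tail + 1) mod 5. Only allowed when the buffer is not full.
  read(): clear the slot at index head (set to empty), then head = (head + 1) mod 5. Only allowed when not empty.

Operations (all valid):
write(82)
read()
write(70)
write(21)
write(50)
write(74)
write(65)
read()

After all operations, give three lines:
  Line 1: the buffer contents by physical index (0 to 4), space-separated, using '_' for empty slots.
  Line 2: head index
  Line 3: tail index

write(82): buf=[82 _ _ _ _], head=0, tail=1, size=1
read(): buf=[_ _ _ _ _], head=1, tail=1, size=0
write(70): buf=[_ 70 _ _ _], head=1, tail=2, size=1
write(21): buf=[_ 70 21 _ _], head=1, tail=3, size=2
write(50): buf=[_ 70 21 50 _], head=1, tail=4, size=3
write(74): buf=[_ 70 21 50 74], head=1, tail=0, size=4
write(65): buf=[65 70 21 50 74], head=1, tail=1, size=5
read(): buf=[65 _ 21 50 74], head=2, tail=1, size=4

Answer: 65 _ 21 50 74
2
1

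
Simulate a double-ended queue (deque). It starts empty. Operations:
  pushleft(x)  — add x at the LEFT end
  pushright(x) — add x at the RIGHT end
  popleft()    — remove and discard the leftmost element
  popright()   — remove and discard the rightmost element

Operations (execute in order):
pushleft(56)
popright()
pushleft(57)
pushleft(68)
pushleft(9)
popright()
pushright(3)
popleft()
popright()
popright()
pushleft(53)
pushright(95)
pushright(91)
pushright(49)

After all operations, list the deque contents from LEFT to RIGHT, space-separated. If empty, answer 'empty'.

pushleft(56): [56]
popright(): []
pushleft(57): [57]
pushleft(68): [68, 57]
pushleft(9): [9, 68, 57]
popright(): [9, 68]
pushright(3): [9, 68, 3]
popleft(): [68, 3]
popright(): [68]
popright(): []
pushleft(53): [53]
pushright(95): [53, 95]
pushright(91): [53, 95, 91]
pushright(49): [53, 95, 91, 49]

Answer: 53 95 91 49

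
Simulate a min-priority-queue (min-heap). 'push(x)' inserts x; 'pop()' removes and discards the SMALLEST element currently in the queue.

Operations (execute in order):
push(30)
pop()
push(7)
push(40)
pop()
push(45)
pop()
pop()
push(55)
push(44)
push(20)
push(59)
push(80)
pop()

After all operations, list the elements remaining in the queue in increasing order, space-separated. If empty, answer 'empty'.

Answer: 44 55 59 80

Derivation:
push(30): heap contents = [30]
pop() → 30: heap contents = []
push(7): heap contents = [7]
push(40): heap contents = [7, 40]
pop() → 7: heap contents = [40]
push(45): heap contents = [40, 45]
pop() → 40: heap contents = [45]
pop() → 45: heap contents = []
push(55): heap contents = [55]
push(44): heap contents = [44, 55]
push(20): heap contents = [20, 44, 55]
push(59): heap contents = [20, 44, 55, 59]
push(80): heap contents = [20, 44, 55, 59, 80]
pop() → 20: heap contents = [44, 55, 59, 80]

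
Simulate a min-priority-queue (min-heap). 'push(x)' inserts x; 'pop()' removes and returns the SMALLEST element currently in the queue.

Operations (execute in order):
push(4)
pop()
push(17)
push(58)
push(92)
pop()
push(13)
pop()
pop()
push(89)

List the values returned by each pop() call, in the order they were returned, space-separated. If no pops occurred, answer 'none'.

push(4): heap contents = [4]
pop() → 4: heap contents = []
push(17): heap contents = [17]
push(58): heap contents = [17, 58]
push(92): heap contents = [17, 58, 92]
pop() → 17: heap contents = [58, 92]
push(13): heap contents = [13, 58, 92]
pop() → 13: heap contents = [58, 92]
pop() → 58: heap contents = [92]
push(89): heap contents = [89, 92]

Answer: 4 17 13 58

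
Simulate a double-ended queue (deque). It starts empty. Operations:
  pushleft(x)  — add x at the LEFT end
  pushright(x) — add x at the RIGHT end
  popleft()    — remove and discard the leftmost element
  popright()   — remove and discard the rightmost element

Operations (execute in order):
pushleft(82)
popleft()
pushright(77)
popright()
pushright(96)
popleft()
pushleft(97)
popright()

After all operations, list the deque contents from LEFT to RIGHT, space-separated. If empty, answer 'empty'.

Answer: empty

Derivation:
pushleft(82): [82]
popleft(): []
pushright(77): [77]
popright(): []
pushright(96): [96]
popleft(): []
pushleft(97): [97]
popright(): []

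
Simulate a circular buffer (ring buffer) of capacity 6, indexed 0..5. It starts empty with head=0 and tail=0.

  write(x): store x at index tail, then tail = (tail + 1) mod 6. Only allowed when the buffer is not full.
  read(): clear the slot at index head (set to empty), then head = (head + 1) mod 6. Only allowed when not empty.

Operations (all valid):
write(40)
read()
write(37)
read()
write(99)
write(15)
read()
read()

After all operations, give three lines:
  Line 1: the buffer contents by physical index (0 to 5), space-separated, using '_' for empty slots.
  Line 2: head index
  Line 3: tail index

Answer: _ _ _ _ _ _
4
4

Derivation:
write(40): buf=[40 _ _ _ _ _], head=0, tail=1, size=1
read(): buf=[_ _ _ _ _ _], head=1, tail=1, size=0
write(37): buf=[_ 37 _ _ _ _], head=1, tail=2, size=1
read(): buf=[_ _ _ _ _ _], head=2, tail=2, size=0
write(99): buf=[_ _ 99 _ _ _], head=2, tail=3, size=1
write(15): buf=[_ _ 99 15 _ _], head=2, tail=4, size=2
read(): buf=[_ _ _ 15 _ _], head=3, tail=4, size=1
read(): buf=[_ _ _ _ _ _], head=4, tail=4, size=0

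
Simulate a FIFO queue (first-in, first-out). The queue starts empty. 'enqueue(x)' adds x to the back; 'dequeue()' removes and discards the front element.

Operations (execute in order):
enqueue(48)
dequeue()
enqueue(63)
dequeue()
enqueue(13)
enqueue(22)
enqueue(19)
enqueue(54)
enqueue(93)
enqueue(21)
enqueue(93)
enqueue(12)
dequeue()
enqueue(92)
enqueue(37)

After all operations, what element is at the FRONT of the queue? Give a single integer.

enqueue(48): queue = [48]
dequeue(): queue = []
enqueue(63): queue = [63]
dequeue(): queue = []
enqueue(13): queue = [13]
enqueue(22): queue = [13, 22]
enqueue(19): queue = [13, 22, 19]
enqueue(54): queue = [13, 22, 19, 54]
enqueue(93): queue = [13, 22, 19, 54, 93]
enqueue(21): queue = [13, 22, 19, 54, 93, 21]
enqueue(93): queue = [13, 22, 19, 54, 93, 21, 93]
enqueue(12): queue = [13, 22, 19, 54, 93, 21, 93, 12]
dequeue(): queue = [22, 19, 54, 93, 21, 93, 12]
enqueue(92): queue = [22, 19, 54, 93, 21, 93, 12, 92]
enqueue(37): queue = [22, 19, 54, 93, 21, 93, 12, 92, 37]

Answer: 22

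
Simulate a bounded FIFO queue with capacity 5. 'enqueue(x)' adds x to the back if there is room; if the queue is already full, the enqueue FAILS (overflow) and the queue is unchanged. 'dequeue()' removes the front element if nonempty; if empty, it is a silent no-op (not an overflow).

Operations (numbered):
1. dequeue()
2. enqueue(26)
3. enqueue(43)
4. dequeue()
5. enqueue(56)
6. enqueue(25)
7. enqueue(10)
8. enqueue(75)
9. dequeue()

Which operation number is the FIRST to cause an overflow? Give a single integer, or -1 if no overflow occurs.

Answer: -1

Derivation:
1. dequeue(): empty, no-op, size=0
2. enqueue(26): size=1
3. enqueue(43): size=2
4. dequeue(): size=1
5. enqueue(56): size=2
6. enqueue(25): size=3
7. enqueue(10): size=4
8. enqueue(75): size=5
9. dequeue(): size=4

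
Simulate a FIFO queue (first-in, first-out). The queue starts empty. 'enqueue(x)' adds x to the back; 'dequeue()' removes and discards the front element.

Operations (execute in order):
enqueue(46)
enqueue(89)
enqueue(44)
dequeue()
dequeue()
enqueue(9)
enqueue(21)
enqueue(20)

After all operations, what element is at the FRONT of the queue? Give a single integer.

enqueue(46): queue = [46]
enqueue(89): queue = [46, 89]
enqueue(44): queue = [46, 89, 44]
dequeue(): queue = [89, 44]
dequeue(): queue = [44]
enqueue(9): queue = [44, 9]
enqueue(21): queue = [44, 9, 21]
enqueue(20): queue = [44, 9, 21, 20]

Answer: 44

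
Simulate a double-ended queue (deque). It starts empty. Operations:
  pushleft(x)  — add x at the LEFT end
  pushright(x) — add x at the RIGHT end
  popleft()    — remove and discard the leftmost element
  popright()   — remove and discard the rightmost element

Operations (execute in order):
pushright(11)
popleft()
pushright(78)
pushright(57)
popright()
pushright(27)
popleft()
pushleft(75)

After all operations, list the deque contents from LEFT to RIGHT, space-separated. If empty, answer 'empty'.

pushright(11): [11]
popleft(): []
pushright(78): [78]
pushright(57): [78, 57]
popright(): [78]
pushright(27): [78, 27]
popleft(): [27]
pushleft(75): [75, 27]

Answer: 75 27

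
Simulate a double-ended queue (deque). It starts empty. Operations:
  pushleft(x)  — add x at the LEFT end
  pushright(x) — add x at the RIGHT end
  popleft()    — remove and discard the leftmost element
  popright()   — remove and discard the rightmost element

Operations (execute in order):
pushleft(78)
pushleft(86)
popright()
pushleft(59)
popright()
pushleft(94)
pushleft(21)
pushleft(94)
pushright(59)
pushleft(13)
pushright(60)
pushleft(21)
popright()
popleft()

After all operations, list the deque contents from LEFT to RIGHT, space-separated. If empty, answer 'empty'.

pushleft(78): [78]
pushleft(86): [86, 78]
popright(): [86]
pushleft(59): [59, 86]
popright(): [59]
pushleft(94): [94, 59]
pushleft(21): [21, 94, 59]
pushleft(94): [94, 21, 94, 59]
pushright(59): [94, 21, 94, 59, 59]
pushleft(13): [13, 94, 21, 94, 59, 59]
pushright(60): [13, 94, 21, 94, 59, 59, 60]
pushleft(21): [21, 13, 94, 21, 94, 59, 59, 60]
popright(): [21, 13, 94, 21, 94, 59, 59]
popleft(): [13, 94, 21, 94, 59, 59]

Answer: 13 94 21 94 59 59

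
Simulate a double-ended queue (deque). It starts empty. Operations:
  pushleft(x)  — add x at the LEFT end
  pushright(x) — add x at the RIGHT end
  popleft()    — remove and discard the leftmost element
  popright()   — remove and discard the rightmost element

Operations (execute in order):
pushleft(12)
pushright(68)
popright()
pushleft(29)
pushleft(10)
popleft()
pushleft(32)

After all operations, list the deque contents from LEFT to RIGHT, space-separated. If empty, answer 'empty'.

pushleft(12): [12]
pushright(68): [12, 68]
popright(): [12]
pushleft(29): [29, 12]
pushleft(10): [10, 29, 12]
popleft(): [29, 12]
pushleft(32): [32, 29, 12]

Answer: 32 29 12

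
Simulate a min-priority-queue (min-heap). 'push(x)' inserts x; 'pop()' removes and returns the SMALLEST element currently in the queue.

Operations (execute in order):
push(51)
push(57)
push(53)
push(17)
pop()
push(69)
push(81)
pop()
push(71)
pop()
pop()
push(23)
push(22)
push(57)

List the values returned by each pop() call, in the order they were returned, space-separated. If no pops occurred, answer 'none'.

push(51): heap contents = [51]
push(57): heap contents = [51, 57]
push(53): heap contents = [51, 53, 57]
push(17): heap contents = [17, 51, 53, 57]
pop() → 17: heap contents = [51, 53, 57]
push(69): heap contents = [51, 53, 57, 69]
push(81): heap contents = [51, 53, 57, 69, 81]
pop() → 51: heap contents = [53, 57, 69, 81]
push(71): heap contents = [53, 57, 69, 71, 81]
pop() → 53: heap contents = [57, 69, 71, 81]
pop() → 57: heap contents = [69, 71, 81]
push(23): heap contents = [23, 69, 71, 81]
push(22): heap contents = [22, 23, 69, 71, 81]
push(57): heap contents = [22, 23, 57, 69, 71, 81]

Answer: 17 51 53 57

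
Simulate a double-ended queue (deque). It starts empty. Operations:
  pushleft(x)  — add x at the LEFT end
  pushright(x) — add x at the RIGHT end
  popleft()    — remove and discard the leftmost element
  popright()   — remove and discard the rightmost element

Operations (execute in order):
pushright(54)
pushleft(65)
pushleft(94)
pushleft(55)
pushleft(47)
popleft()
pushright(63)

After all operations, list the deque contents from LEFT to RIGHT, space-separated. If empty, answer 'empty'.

pushright(54): [54]
pushleft(65): [65, 54]
pushleft(94): [94, 65, 54]
pushleft(55): [55, 94, 65, 54]
pushleft(47): [47, 55, 94, 65, 54]
popleft(): [55, 94, 65, 54]
pushright(63): [55, 94, 65, 54, 63]

Answer: 55 94 65 54 63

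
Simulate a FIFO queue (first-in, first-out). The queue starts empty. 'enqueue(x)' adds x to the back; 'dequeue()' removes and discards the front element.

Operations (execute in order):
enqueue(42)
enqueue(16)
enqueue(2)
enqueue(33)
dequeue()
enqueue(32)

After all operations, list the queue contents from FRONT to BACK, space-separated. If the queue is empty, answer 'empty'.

Answer: 16 2 33 32

Derivation:
enqueue(42): [42]
enqueue(16): [42, 16]
enqueue(2): [42, 16, 2]
enqueue(33): [42, 16, 2, 33]
dequeue(): [16, 2, 33]
enqueue(32): [16, 2, 33, 32]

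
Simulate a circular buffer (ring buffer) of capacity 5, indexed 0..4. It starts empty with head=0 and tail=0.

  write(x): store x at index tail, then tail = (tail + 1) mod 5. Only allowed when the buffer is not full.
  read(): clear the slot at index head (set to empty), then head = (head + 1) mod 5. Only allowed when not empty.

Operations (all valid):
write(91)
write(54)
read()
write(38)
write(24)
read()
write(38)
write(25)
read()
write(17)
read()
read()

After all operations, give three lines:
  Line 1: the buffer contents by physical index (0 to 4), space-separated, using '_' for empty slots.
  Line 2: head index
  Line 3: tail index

write(91): buf=[91 _ _ _ _], head=0, tail=1, size=1
write(54): buf=[91 54 _ _ _], head=0, tail=2, size=2
read(): buf=[_ 54 _ _ _], head=1, tail=2, size=1
write(38): buf=[_ 54 38 _ _], head=1, tail=3, size=2
write(24): buf=[_ 54 38 24 _], head=1, tail=4, size=3
read(): buf=[_ _ 38 24 _], head=2, tail=4, size=2
write(38): buf=[_ _ 38 24 38], head=2, tail=0, size=3
write(25): buf=[25 _ 38 24 38], head=2, tail=1, size=4
read(): buf=[25 _ _ 24 38], head=3, tail=1, size=3
write(17): buf=[25 17 _ 24 38], head=3, tail=2, size=4
read(): buf=[25 17 _ _ 38], head=4, tail=2, size=3
read(): buf=[25 17 _ _ _], head=0, tail=2, size=2

Answer: 25 17 _ _ _
0
2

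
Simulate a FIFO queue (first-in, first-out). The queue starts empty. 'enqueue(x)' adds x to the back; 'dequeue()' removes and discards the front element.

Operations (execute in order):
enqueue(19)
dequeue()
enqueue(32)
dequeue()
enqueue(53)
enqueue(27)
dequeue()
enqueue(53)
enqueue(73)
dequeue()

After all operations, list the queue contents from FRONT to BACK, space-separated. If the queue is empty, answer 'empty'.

enqueue(19): [19]
dequeue(): []
enqueue(32): [32]
dequeue(): []
enqueue(53): [53]
enqueue(27): [53, 27]
dequeue(): [27]
enqueue(53): [27, 53]
enqueue(73): [27, 53, 73]
dequeue(): [53, 73]

Answer: 53 73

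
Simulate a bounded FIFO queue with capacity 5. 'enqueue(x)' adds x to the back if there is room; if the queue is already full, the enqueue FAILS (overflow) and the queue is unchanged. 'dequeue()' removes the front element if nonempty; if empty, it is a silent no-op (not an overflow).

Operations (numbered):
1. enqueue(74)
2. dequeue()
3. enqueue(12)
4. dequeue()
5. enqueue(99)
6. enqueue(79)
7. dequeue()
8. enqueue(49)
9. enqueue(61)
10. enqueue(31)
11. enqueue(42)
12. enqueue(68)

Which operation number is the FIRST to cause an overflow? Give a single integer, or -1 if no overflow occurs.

Answer: 12

Derivation:
1. enqueue(74): size=1
2. dequeue(): size=0
3. enqueue(12): size=1
4. dequeue(): size=0
5. enqueue(99): size=1
6. enqueue(79): size=2
7. dequeue(): size=1
8. enqueue(49): size=2
9. enqueue(61): size=3
10. enqueue(31): size=4
11. enqueue(42): size=5
12. enqueue(68): size=5=cap → OVERFLOW (fail)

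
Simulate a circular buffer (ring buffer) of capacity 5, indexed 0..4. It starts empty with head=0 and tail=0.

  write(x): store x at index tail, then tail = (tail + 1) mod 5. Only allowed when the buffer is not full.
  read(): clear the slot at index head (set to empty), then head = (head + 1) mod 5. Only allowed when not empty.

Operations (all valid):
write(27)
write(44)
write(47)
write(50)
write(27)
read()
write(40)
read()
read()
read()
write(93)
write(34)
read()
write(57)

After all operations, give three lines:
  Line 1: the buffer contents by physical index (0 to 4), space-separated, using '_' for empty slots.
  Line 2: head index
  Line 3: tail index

Answer: 40 93 34 57 _
0
4

Derivation:
write(27): buf=[27 _ _ _ _], head=0, tail=1, size=1
write(44): buf=[27 44 _ _ _], head=0, tail=2, size=2
write(47): buf=[27 44 47 _ _], head=0, tail=3, size=3
write(50): buf=[27 44 47 50 _], head=0, tail=4, size=4
write(27): buf=[27 44 47 50 27], head=0, tail=0, size=5
read(): buf=[_ 44 47 50 27], head=1, tail=0, size=4
write(40): buf=[40 44 47 50 27], head=1, tail=1, size=5
read(): buf=[40 _ 47 50 27], head=2, tail=1, size=4
read(): buf=[40 _ _ 50 27], head=3, tail=1, size=3
read(): buf=[40 _ _ _ 27], head=4, tail=1, size=2
write(93): buf=[40 93 _ _ 27], head=4, tail=2, size=3
write(34): buf=[40 93 34 _ 27], head=4, tail=3, size=4
read(): buf=[40 93 34 _ _], head=0, tail=3, size=3
write(57): buf=[40 93 34 57 _], head=0, tail=4, size=4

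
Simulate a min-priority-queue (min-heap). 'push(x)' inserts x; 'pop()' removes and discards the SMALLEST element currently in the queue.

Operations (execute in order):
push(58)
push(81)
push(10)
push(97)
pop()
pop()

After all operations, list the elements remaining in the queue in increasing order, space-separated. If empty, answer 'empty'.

Answer: 81 97

Derivation:
push(58): heap contents = [58]
push(81): heap contents = [58, 81]
push(10): heap contents = [10, 58, 81]
push(97): heap contents = [10, 58, 81, 97]
pop() → 10: heap contents = [58, 81, 97]
pop() → 58: heap contents = [81, 97]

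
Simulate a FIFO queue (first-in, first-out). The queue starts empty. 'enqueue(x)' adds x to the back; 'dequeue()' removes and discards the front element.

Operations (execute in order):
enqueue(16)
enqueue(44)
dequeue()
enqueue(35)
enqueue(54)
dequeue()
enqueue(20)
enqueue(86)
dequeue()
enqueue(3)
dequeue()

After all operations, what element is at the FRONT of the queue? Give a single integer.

enqueue(16): queue = [16]
enqueue(44): queue = [16, 44]
dequeue(): queue = [44]
enqueue(35): queue = [44, 35]
enqueue(54): queue = [44, 35, 54]
dequeue(): queue = [35, 54]
enqueue(20): queue = [35, 54, 20]
enqueue(86): queue = [35, 54, 20, 86]
dequeue(): queue = [54, 20, 86]
enqueue(3): queue = [54, 20, 86, 3]
dequeue(): queue = [20, 86, 3]

Answer: 20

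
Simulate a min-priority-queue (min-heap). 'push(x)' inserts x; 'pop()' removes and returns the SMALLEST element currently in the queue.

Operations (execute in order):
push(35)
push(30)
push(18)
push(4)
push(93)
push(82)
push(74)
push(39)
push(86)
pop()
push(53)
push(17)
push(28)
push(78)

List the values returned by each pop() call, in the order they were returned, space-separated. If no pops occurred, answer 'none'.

push(35): heap contents = [35]
push(30): heap contents = [30, 35]
push(18): heap contents = [18, 30, 35]
push(4): heap contents = [4, 18, 30, 35]
push(93): heap contents = [4, 18, 30, 35, 93]
push(82): heap contents = [4, 18, 30, 35, 82, 93]
push(74): heap contents = [4, 18, 30, 35, 74, 82, 93]
push(39): heap contents = [4, 18, 30, 35, 39, 74, 82, 93]
push(86): heap contents = [4, 18, 30, 35, 39, 74, 82, 86, 93]
pop() → 4: heap contents = [18, 30, 35, 39, 74, 82, 86, 93]
push(53): heap contents = [18, 30, 35, 39, 53, 74, 82, 86, 93]
push(17): heap contents = [17, 18, 30, 35, 39, 53, 74, 82, 86, 93]
push(28): heap contents = [17, 18, 28, 30, 35, 39, 53, 74, 82, 86, 93]
push(78): heap contents = [17, 18, 28, 30, 35, 39, 53, 74, 78, 82, 86, 93]

Answer: 4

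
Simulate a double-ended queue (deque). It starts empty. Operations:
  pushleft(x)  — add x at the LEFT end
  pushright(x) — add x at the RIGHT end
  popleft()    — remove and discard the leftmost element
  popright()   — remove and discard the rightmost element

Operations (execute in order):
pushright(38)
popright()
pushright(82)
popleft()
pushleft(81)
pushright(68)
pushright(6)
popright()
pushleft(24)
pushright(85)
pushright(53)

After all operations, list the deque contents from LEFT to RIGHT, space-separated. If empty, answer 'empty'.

pushright(38): [38]
popright(): []
pushright(82): [82]
popleft(): []
pushleft(81): [81]
pushright(68): [81, 68]
pushright(6): [81, 68, 6]
popright(): [81, 68]
pushleft(24): [24, 81, 68]
pushright(85): [24, 81, 68, 85]
pushright(53): [24, 81, 68, 85, 53]

Answer: 24 81 68 85 53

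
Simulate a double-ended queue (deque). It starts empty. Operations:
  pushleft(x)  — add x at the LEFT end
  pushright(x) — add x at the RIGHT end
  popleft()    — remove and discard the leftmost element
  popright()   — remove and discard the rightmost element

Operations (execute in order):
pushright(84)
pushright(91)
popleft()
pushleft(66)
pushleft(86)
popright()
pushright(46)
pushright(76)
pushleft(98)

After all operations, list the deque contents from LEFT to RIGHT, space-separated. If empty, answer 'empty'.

pushright(84): [84]
pushright(91): [84, 91]
popleft(): [91]
pushleft(66): [66, 91]
pushleft(86): [86, 66, 91]
popright(): [86, 66]
pushright(46): [86, 66, 46]
pushright(76): [86, 66, 46, 76]
pushleft(98): [98, 86, 66, 46, 76]

Answer: 98 86 66 46 76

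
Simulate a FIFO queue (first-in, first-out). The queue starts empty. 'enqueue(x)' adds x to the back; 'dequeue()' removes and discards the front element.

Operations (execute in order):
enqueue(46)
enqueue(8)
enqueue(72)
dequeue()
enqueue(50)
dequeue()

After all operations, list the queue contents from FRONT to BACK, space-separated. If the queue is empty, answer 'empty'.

Answer: 72 50

Derivation:
enqueue(46): [46]
enqueue(8): [46, 8]
enqueue(72): [46, 8, 72]
dequeue(): [8, 72]
enqueue(50): [8, 72, 50]
dequeue(): [72, 50]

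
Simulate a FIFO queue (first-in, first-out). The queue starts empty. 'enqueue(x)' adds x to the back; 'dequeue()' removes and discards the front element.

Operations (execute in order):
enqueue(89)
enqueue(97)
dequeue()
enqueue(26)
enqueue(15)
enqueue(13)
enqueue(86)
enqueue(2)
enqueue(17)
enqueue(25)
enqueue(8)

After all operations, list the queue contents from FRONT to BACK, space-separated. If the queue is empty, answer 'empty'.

Answer: 97 26 15 13 86 2 17 25 8

Derivation:
enqueue(89): [89]
enqueue(97): [89, 97]
dequeue(): [97]
enqueue(26): [97, 26]
enqueue(15): [97, 26, 15]
enqueue(13): [97, 26, 15, 13]
enqueue(86): [97, 26, 15, 13, 86]
enqueue(2): [97, 26, 15, 13, 86, 2]
enqueue(17): [97, 26, 15, 13, 86, 2, 17]
enqueue(25): [97, 26, 15, 13, 86, 2, 17, 25]
enqueue(8): [97, 26, 15, 13, 86, 2, 17, 25, 8]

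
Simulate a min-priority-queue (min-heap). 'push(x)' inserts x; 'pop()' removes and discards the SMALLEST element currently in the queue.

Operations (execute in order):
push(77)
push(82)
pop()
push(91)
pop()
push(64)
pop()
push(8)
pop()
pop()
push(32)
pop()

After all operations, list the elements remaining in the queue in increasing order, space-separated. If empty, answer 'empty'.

push(77): heap contents = [77]
push(82): heap contents = [77, 82]
pop() → 77: heap contents = [82]
push(91): heap contents = [82, 91]
pop() → 82: heap contents = [91]
push(64): heap contents = [64, 91]
pop() → 64: heap contents = [91]
push(8): heap contents = [8, 91]
pop() → 8: heap contents = [91]
pop() → 91: heap contents = []
push(32): heap contents = [32]
pop() → 32: heap contents = []

Answer: empty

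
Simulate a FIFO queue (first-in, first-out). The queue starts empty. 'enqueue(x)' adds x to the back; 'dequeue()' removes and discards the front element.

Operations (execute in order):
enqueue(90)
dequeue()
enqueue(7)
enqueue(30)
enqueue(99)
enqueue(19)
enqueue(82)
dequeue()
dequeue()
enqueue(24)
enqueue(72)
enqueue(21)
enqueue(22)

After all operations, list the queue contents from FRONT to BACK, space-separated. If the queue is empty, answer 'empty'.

Answer: 99 19 82 24 72 21 22

Derivation:
enqueue(90): [90]
dequeue(): []
enqueue(7): [7]
enqueue(30): [7, 30]
enqueue(99): [7, 30, 99]
enqueue(19): [7, 30, 99, 19]
enqueue(82): [7, 30, 99, 19, 82]
dequeue(): [30, 99, 19, 82]
dequeue(): [99, 19, 82]
enqueue(24): [99, 19, 82, 24]
enqueue(72): [99, 19, 82, 24, 72]
enqueue(21): [99, 19, 82, 24, 72, 21]
enqueue(22): [99, 19, 82, 24, 72, 21, 22]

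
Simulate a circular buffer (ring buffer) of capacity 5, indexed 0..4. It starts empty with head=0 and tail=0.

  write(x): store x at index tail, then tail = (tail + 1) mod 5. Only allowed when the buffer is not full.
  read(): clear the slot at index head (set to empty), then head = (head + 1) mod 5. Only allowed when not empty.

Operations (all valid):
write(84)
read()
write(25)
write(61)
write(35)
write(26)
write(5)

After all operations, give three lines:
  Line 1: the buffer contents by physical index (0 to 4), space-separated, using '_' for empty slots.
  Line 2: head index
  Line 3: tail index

Answer: 5 25 61 35 26
1
1

Derivation:
write(84): buf=[84 _ _ _ _], head=0, tail=1, size=1
read(): buf=[_ _ _ _ _], head=1, tail=1, size=0
write(25): buf=[_ 25 _ _ _], head=1, tail=2, size=1
write(61): buf=[_ 25 61 _ _], head=1, tail=3, size=2
write(35): buf=[_ 25 61 35 _], head=1, tail=4, size=3
write(26): buf=[_ 25 61 35 26], head=1, tail=0, size=4
write(5): buf=[5 25 61 35 26], head=1, tail=1, size=5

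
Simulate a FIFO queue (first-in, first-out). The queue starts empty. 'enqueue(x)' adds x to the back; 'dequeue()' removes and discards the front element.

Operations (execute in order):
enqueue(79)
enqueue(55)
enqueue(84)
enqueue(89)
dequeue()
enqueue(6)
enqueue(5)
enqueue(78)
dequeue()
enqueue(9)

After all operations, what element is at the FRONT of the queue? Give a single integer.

enqueue(79): queue = [79]
enqueue(55): queue = [79, 55]
enqueue(84): queue = [79, 55, 84]
enqueue(89): queue = [79, 55, 84, 89]
dequeue(): queue = [55, 84, 89]
enqueue(6): queue = [55, 84, 89, 6]
enqueue(5): queue = [55, 84, 89, 6, 5]
enqueue(78): queue = [55, 84, 89, 6, 5, 78]
dequeue(): queue = [84, 89, 6, 5, 78]
enqueue(9): queue = [84, 89, 6, 5, 78, 9]

Answer: 84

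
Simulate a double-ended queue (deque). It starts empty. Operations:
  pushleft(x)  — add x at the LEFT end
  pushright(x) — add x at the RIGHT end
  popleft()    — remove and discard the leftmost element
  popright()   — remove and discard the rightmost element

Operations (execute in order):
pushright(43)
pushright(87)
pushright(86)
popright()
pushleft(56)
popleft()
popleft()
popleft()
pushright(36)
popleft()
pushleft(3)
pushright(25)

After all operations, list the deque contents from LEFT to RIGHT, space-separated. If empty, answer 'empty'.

Answer: 3 25

Derivation:
pushright(43): [43]
pushright(87): [43, 87]
pushright(86): [43, 87, 86]
popright(): [43, 87]
pushleft(56): [56, 43, 87]
popleft(): [43, 87]
popleft(): [87]
popleft(): []
pushright(36): [36]
popleft(): []
pushleft(3): [3]
pushright(25): [3, 25]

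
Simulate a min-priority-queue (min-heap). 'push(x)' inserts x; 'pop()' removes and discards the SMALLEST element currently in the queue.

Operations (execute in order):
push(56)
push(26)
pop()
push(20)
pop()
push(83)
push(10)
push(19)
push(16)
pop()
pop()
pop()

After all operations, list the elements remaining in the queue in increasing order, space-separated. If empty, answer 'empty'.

Answer: 56 83

Derivation:
push(56): heap contents = [56]
push(26): heap contents = [26, 56]
pop() → 26: heap contents = [56]
push(20): heap contents = [20, 56]
pop() → 20: heap contents = [56]
push(83): heap contents = [56, 83]
push(10): heap contents = [10, 56, 83]
push(19): heap contents = [10, 19, 56, 83]
push(16): heap contents = [10, 16, 19, 56, 83]
pop() → 10: heap contents = [16, 19, 56, 83]
pop() → 16: heap contents = [19, 56, 83]
pop() → 19: heap contents = [56, 83]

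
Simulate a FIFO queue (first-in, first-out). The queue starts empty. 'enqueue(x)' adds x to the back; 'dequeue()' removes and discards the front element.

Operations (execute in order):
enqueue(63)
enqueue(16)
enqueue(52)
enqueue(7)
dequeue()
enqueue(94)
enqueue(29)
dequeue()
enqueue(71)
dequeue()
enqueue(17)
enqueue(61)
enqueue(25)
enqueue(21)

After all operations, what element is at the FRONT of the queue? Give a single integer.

enqueue(63): queue = [63]
enqueue(16): queue = [63, 16]
enqueue(52): queue = [63, 16, 52]
enqueue(7): queue = [63, 16, 52, 7]
dequeue(): queue = [16, 52, 7]
enqueue(94): queue = [16, 52, 7, 94]
enqueue(29): queue = [16, 52, 7, 94, 29]
dequeue(): queue = [52, 7, 94, 29]
enqueue(71): queue = [52, 7, 94, 29, 71]
dequeue(): queue = [7, 94, 29, 71]
enqueue(17): queue = [7, 94, 29, 71, 17]
enqueue(61): queue = [7, 94, 29, 71, 17, 61]
enqueue(25): queue = [7, 94, 29, 71, 17, 61, 25]
enqueue(21): queue = [7, 94, 29, 71, 17, 61, 25, 21]

Answer: 7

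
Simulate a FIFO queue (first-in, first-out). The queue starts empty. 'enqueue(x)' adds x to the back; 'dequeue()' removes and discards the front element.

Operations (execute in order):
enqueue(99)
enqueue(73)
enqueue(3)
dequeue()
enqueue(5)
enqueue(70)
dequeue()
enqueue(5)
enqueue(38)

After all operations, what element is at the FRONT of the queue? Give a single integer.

enqueue(99): queue = [99]
enqueue(73): queue = [99, 73]
enqueue(3): queue = [99, 73, 3]
dequeue(): queue = [73, 3]
enqueue(5): queue = [73, 3, 5]
enqueue(70): queue = [73, 3, 5, 70]
dequeue(): queue = [3, 5, 70]
enqueue(5): queue = [3, 5, 70, 5]
enqueue(38): queue = [3, 5, 70, 5, 38]

Answer: 3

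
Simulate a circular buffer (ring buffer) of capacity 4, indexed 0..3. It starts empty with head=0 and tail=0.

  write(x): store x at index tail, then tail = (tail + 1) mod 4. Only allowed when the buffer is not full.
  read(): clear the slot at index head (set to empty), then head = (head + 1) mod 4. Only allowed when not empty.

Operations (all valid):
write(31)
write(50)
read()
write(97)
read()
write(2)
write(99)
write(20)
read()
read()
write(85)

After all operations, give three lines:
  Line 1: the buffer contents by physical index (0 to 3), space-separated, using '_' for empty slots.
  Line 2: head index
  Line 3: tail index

Answer: 99 20 85 _
0
3

Derivation:
write(31): buf=[31 _ _ _], head=0, tail=1, size=1
write(50): buf=[31 50 _ _], head=0, tail=2, size=2
read(): buf=[_ 50 _ _], head=1, tail=2, size=1
write(97): buf=[_ 50 97 _], head=1, tail=3, size=2
read(): buf=[_ _ 97 _], head=2, tail=3, size=1
write(2): buf=[_ _ 97 2], head=2, tail=0, size=2
write(99): buf=[99 _ 97 2], head=2, tail=1, size=3
write(20): buf=[99 20 97 2], head=2, tail=2, size=4
read(): buf=[99 20 _ 2], head=3, tail=2, size=3
read(): buf=[99 20 _ _], head=0, tail=2, size=2
write(85): buf=[99 20 85 _], head=0, tail=3, size=3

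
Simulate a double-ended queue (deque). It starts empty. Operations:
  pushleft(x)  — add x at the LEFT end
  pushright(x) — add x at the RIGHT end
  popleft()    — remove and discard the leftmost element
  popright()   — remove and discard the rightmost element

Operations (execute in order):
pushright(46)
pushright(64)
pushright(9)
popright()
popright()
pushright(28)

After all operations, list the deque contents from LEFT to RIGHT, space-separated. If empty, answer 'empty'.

Answer: 46 28

Derivation:
pushright(46): [46]
pushright(64): [46, 64]
pushright(9): [46, 64, 9]
popright(): [46, 64]
popright(): [46]
pushright(28): [46, 28]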